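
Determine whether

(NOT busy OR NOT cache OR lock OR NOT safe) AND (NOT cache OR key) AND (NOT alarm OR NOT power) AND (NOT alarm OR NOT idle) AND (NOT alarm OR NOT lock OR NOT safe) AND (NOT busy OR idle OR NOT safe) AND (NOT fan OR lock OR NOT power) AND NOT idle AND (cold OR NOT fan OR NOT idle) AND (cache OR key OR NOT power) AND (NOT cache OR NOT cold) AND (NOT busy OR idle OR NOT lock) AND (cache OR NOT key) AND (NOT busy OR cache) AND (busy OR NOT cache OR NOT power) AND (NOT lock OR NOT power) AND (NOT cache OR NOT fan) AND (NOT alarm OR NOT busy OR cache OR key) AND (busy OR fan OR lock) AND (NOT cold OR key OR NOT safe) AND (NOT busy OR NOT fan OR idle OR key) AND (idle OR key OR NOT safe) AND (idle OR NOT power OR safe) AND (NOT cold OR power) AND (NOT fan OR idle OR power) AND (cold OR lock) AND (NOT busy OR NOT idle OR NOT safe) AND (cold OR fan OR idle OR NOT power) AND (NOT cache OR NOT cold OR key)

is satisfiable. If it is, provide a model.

lock = True; alarm = True; busy = False; power = False; fan = False; idle = False; key = True; cold = False; cache = True; safe = False

Unit clause (NOT idle) forces idle = False.
Try lock = False:
  (cold OR lock) forces cold = True.
  (NOT cache OR NOT cold) forces cache = False.
  (cache OR NOT key) forces key = False.
  (cache OR key OR NOT power) forces power = False.
  clause (NOT cold OR power) is falsified — backtrack.
So lock = True.
  then (NOT busy OR idle OR NOT lock) forces busy = False.
  then (NOT lock OR NOT power) forces power = False.
  then (NOT cold OR power) forces cold = False.
  then (NOT fan OR idle OR power) forces fan = False.
Set alarm = True.
  then (NOT alarm OR NOT lock OR NOT safe) forces safe = False.
Set key = True.
  then (cache OR NOT key) forces cache = True.
All clauses satisfied.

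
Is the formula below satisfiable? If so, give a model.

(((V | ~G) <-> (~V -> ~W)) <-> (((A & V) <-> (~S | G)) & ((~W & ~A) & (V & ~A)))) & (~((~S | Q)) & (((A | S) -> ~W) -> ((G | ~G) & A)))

W = False, Q = False, A = True, S = True, V = False, G = True

  ((V | ~G) <-> (~V -> ~W)) <-> (((A & V) <-> (~S | G)) & ((~W & ~A) & (V & ~A))) = True
    (V | ~G) <-> (~V -> ~W) = False
      V | ~G = False
        ~G = False
      ~V -> ~W = True
        ~V = True
        ~W = True
    ((A & V) <-> (~S | G)) & ((~W & ~A) & (V & ~A)) = False
      (A & V) <-> (~S | G) = False
        A & V = False
        ~S | G = True
          ~S = False
      (~W & ~A) & (V & ~A) = False
        ~W & ~A = False
          ~W = True
          ~A = False
        V & ~A = False
          ~A = False
  ~((~S | Q)) & (((A | S) -> ~W) -> ((G | ~G) & A)) = True
    ~((~S | Q)) = True
      ~S | Q = False
        ~S = False
    ((A | S) -> ~W) -> ((G | ~G) & A) = True
      (A | S) -> ~W = True
        A | S = True
        ~W = True
      (G | ~G) & A = True
        G | ~G = True
          ~G = False
Both conjuncts True, so the formula holds.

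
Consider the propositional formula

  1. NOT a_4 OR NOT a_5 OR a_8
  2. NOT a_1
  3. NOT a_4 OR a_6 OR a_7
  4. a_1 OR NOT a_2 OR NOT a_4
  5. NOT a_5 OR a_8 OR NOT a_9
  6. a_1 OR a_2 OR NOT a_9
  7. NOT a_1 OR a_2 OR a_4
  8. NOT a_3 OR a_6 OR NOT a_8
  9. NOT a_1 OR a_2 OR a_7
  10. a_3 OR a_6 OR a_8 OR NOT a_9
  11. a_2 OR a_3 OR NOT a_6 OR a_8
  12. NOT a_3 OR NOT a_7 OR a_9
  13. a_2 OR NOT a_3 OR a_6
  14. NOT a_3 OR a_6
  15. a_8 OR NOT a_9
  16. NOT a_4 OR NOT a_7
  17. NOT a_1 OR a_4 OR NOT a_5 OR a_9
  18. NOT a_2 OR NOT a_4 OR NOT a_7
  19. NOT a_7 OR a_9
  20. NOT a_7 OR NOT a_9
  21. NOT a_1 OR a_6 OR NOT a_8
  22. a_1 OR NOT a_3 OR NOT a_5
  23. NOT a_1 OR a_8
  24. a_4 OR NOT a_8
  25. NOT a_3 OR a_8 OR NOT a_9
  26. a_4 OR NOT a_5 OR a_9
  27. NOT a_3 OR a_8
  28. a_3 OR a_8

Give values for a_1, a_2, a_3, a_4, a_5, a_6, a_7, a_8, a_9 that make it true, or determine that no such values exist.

Unit clause (NOT a_1) forces a_1 = False.
Set a_2 = False.
  then (a_1 OR a_2 OR NOT a_9) forces a_9 = False.
  then (NOT a_7 OR a_9) forces a_7 = False.
Set a_3 = True.
  then (a_2 OR NOT a_3 OR a_6) forces a_6 = True.
  then (a_1 OR NOT a_3 OR NOT a_5) forces a_5 = False.
  then (NOT a_3 OR a_8) forces a_8 = True.
  then (a_4 OR NOT a_8) forces a_4 = True.
All clauses satisfied.

a_1 = False, a_2 = False, a_3 = True, a_4 = True, a_5 = False, a_6 = True, a_7 = False, a_8 = True, a_9 = False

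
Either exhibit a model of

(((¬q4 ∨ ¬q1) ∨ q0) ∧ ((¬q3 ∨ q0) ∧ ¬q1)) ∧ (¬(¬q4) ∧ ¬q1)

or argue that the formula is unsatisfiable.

q0: False; q1: False; q3: False; q4: True

  ((¬q4 ∨ ¬q1) ∨ q0) ∧ ((¬q3 ∨ q0) ∧ ¬q1) = True
    (¬q4 ∨ ¬q1) ∨ q0 = True
      ¬q4 ∨ ¬q1 = True
        ¬q4 = False
        ¬q1 = True
    (¬q3 ∨ q0) ∧ ¬q1 = True
      ¬q3 ∨ q0 = True
        ¬q3 = True
      ¬q1 = True
  ¬(¬q4) ∧ ¬q1 = True
    ¬(¬q4) = True
      ¬q4 = False
    ¬q1 = True
Both conjuncts True, so the formula holds.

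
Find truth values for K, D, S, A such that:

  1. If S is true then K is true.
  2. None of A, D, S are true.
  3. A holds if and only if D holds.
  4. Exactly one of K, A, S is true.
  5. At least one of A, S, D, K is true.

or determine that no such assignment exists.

K: True, D: False, S: False, A: False

  (1) S=F ⇒ K: vacuous ✓
  (2) {A, D, S}: 0 true — none ✓
  (3) A=F, D=F — same ✓
  (4) {K, A, S}: 1 true — exactly one ✓
  (5) {A, S, D, K}: 1 true — at least one ✓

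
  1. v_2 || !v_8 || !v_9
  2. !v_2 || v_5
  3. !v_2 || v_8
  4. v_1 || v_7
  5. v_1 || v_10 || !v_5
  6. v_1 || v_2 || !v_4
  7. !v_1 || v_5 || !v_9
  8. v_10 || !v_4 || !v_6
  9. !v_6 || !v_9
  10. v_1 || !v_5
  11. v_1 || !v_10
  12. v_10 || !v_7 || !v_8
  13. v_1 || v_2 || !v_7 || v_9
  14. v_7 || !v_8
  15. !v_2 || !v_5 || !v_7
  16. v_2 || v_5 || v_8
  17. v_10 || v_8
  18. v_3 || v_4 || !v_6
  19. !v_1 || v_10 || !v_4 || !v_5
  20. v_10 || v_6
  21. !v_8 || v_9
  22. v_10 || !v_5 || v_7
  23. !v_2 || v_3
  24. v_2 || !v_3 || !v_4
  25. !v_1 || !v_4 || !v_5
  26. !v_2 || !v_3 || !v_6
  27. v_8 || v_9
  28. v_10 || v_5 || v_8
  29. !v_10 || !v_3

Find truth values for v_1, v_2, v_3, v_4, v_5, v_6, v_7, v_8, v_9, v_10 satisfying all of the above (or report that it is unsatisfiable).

v_1 = True, v_2 = False, v_3 = False, v_4 = False, v_5 = True, v_6 = False, v_7 = True, v_8 = False, v_9 = True, v_10 = True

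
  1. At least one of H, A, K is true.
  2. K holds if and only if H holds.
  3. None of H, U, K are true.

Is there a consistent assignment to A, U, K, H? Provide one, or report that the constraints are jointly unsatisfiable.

A = True; U = False; K = False; H = False

  (1) {H, A, K}: 1 true — at least one ✓
  (2) K=F, H=F — same ✓
  (3) {H, U, K}: 0 true — none ✓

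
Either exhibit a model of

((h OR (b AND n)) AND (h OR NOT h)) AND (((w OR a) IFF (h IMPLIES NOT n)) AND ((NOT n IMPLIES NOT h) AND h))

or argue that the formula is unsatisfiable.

n = True, h = True, b = False, a = False, w = False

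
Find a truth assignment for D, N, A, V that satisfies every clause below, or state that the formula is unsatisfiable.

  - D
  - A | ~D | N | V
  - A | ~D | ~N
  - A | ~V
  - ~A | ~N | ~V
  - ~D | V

Unit clause (D) forces D = True.
In (~D | V) only V is left, so V = True.
In (A | ~V) only A is left, so A = True.
In (~A | ~N | ~V) only ~N is left, so N = False.
All clauses satisfied.

D = True, N = False, A = True, V = True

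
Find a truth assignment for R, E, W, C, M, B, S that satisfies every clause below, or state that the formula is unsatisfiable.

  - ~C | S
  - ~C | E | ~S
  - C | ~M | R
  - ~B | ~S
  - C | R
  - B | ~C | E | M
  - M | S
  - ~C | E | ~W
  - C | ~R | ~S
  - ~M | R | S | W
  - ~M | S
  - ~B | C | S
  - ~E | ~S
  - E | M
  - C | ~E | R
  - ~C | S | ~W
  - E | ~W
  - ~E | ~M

No satisfying assignment exists.

Case C = True:
  (~C | S) forces S = True.
  (~C | E | ~S) forces E = True.
  Clause (~E | ~S) is falsified — contradiction.
Case C = False:
  (C | R) forces R = True.
  (C | ~R | ~S) forces S = False.
  (M | S) forces M = True.
  Clause (~M | S) is falsified — contradiction.
Both cases fail, so the formula is unsatisfiable.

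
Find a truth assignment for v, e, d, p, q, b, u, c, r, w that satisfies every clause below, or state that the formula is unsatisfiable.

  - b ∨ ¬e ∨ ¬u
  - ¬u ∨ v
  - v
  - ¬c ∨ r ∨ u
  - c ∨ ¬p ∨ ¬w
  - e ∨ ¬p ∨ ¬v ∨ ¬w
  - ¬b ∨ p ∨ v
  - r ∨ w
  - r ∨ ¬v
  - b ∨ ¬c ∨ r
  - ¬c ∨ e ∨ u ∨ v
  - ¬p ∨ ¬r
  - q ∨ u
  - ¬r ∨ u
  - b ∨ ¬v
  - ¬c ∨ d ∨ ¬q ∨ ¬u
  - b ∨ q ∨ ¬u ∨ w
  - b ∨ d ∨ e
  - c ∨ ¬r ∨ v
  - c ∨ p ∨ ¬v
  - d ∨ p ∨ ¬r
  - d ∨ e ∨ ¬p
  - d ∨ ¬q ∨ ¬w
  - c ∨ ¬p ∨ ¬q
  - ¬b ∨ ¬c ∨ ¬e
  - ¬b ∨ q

v: True; e: False; d: True; p: False; q: True; b: True; u: True; c: True; r: True; w: False

Unit clause (v) forces v = True.
In (r ∨ ¬v) only r is left, so r = True.
In (¬p ∨ ¬r) only ¬p is left, so p = False.
In (¬r ∨ u) only u is left, so u = True.
In (b ∨ ¬v) only b is left, so b = True.
In (c ∨ p ∨ ¬v) only c is left, so c = True.
In (d ∨ p ∨ ¬r) only d is left, so d = True.
In (¬b ∨ ¬c ∨ ¬e) only ¬e is left, so e = False.
In (¬b ∨ q) only q is left, so q = True.
Set w = False.
All clauses satisfied.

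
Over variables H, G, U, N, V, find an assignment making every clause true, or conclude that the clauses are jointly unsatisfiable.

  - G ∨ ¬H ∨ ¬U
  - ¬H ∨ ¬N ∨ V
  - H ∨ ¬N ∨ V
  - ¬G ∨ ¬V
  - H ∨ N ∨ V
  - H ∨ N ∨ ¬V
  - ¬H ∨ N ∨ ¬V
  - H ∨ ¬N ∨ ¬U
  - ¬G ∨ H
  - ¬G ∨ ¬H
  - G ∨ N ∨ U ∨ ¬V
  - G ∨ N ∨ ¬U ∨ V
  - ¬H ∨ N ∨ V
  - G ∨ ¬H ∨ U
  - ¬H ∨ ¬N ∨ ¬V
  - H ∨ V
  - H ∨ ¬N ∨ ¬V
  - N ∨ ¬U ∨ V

Case H = True:
  (¬G ∨ ¬H) forces G = False.
  (G ∨ ¬H ∨ ¬U) forces U = False.
  Clause (G ∨ ¬H ∨ U) is falsified — contradiction.
Case H = False:
  (¬G ∨ H) forces G = False.
  (H ∨ V) forces V = True.
  (H ∨ N ∨ ¬V) forces N = True.
  Clause (H ∨ ¬N ∨ ¬V) is falsified — contradiction.
Both cases fail, so the formula is unsatisfiable.

The formula is unsatisfiable.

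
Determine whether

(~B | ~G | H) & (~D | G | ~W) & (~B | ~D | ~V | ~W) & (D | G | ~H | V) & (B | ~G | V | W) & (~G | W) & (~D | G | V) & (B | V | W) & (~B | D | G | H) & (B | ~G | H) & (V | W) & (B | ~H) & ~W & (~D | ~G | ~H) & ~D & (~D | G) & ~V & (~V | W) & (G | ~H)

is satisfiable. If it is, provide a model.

Unsatisfiable — no assignment works.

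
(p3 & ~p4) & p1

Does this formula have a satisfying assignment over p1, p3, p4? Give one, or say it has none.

p1=T; p3=T; p4=F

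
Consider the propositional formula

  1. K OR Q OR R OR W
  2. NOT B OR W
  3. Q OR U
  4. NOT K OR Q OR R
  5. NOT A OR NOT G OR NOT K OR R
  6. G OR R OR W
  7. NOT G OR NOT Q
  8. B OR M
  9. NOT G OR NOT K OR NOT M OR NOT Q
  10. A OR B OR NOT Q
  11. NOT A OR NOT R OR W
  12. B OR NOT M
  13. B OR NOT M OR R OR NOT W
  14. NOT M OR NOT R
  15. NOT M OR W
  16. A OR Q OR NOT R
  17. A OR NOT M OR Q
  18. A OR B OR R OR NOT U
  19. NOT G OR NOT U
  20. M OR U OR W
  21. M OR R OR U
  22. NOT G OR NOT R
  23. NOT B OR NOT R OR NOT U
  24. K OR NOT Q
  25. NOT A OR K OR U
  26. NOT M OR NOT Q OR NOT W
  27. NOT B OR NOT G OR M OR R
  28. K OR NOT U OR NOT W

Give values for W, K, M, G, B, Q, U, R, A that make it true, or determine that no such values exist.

Try W = False:
  (NOT B OR W) forces B = False.
  (B OR M) forces M = True.
  clause (B OR NOT M) is falsified — backtrack.
So W = True.
Set K = True.
Try M = True:
  (B OR NOT M) forces B = True.
  (NOT M OR NOT R) forces R = False.
  (NOT K OR Q OR R) forces Q = True.
  clause (NOT M OR NOT Q OR NOT W) is falsified — backtrack.
So M = False.
  then (B OR M) forces B = True.
Set G = False.
Try Q = False:
  (Q OR U) forces U = True.
  (NOT K OR Q OR R) forces R = True.
  clause (NOT B OR NOT R OR NOT U) is falsified — backtrack.
So Q = True.
Set U = True.
  then (NOT B OR NOT R OR NOT U) forces R = False.
Set A = False.
All clauses satisfied.

W: True, K: True, M: False, G: False, B: True, Q: True, U: True, R: False, A: False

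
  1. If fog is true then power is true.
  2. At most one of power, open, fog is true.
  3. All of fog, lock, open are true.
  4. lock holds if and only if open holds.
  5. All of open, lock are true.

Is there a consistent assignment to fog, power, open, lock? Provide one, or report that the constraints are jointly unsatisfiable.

Case fog = True:
  (1) with fog=T forces power = True.
  Constraint (2) is violated (power=T, fog=T) — contradiction.
Case fog = False:
  Constraint (3) is violated (fog=F) — contradiction.
Both cases fail — unsatisfiable.

No satisfying assignment exists.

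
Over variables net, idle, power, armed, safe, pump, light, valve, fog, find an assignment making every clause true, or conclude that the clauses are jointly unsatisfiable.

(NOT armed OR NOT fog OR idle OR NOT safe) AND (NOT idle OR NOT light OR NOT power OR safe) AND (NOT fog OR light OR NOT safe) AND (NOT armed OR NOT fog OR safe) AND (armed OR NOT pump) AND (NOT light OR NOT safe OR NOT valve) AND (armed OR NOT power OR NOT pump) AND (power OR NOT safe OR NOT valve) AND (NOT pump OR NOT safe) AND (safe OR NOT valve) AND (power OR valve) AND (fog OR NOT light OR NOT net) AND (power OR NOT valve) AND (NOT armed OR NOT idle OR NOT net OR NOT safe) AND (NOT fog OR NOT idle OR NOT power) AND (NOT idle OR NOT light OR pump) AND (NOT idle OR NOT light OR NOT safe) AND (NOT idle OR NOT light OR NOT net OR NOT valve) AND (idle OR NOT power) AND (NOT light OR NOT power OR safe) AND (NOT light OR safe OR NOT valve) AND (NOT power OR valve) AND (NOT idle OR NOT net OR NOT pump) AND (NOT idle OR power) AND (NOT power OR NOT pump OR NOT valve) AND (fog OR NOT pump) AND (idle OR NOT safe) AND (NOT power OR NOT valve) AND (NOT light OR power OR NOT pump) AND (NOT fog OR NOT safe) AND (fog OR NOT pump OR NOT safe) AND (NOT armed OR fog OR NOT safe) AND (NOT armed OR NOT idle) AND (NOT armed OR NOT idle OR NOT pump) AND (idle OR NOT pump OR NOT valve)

Case power = True:
  (idle OR NOT power) forces idle = True.
  (NOT fog OR NOT idle OR NOT power) forces fog = False.
  (NOT power OR valve) forces valve = True.
  Clause (NOT power OR NOT valve) is falsified — contradiction.
Case power = False:
  (power OR valve) forces valve = True.
  Clause (power OR NOT valve) is falsified — contradiction.
Both cases fail, so the formula is unsatisfiable.

Unsatisfiable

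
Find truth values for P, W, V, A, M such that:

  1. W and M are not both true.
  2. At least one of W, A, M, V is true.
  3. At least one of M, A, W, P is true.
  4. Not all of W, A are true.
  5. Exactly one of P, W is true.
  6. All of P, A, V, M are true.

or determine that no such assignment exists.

P = True, W = False, V = True, A = True, M = True

  (1) W=F, M=T — not both ✓
  (2) {W, A, M, V}: 3 true — at least one ✓
  (3) {M, A, W, P}: 3 true — at least one ✓
  (4) {W, A}: 1/2 true — not all ✓
  (5) {P, W}: 1 true — exactly one ✓
  (6) {P, A, V, M}: all 4 true ✓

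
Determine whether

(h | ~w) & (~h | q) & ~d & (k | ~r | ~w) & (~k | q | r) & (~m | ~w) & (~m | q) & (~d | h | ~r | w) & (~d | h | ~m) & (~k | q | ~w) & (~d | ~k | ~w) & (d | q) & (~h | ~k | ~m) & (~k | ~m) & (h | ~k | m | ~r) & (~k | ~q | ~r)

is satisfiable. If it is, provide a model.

w=F, q=T, d=F, k=F, m=T, r=F, h=F

Unit clause (~d) forces d = False.
In (d | q) only q is left, so q = True.
Set w = False.
Set k = False.
Set m = True.
Set r = False.
Set h = False.
All clauses satisfied.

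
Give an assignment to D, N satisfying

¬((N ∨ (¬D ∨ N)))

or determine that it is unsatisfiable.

D: True, N: False

  ¬((N ∨ (¬D ∨ N))) = True
    N ∨ (¬D ∨ N) = False
      ¬D ∨ N = False
        ¬D = False
The formula evaluates to True.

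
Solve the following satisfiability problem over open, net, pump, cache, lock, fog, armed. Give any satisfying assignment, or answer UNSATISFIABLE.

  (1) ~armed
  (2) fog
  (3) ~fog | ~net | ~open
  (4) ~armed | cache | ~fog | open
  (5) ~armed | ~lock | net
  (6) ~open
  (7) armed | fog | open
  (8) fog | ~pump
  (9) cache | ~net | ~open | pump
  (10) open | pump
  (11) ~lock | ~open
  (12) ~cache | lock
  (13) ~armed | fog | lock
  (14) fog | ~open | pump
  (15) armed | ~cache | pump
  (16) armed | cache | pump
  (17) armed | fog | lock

Unit clause (~armed) forces armed = False.
Unit clause (fog) forces fog = True.
Unit clause (~open) forces open = False.
In (open | pump) only pump is left, so pump = True.
Set net = False.
Set cache = False.
Set lock = True.
All clauses satisfied.

open = False, net = False, pump = True, cache = False, lock = True, fog = True, armed = False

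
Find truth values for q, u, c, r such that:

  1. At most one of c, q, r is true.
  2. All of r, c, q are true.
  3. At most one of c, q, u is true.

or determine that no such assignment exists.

The formula is unsatisfiable.

Case q = True:
  (1) with q=T forces c = False.
  Constraint (2) is violated (c=F) — contradiction.
Case q = False:
  Constraint (2) is violated (q=F) — contradiction.
Both cases fail — unsatisfiable.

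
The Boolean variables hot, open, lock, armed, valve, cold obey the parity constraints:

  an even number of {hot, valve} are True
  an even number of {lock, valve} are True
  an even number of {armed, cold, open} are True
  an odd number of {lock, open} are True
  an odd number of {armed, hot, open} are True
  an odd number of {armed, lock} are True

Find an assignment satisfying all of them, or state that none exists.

hot = True, open = False, lock = True, armed = False, valve = True, cold = False

{hot, valve}: 2 true → even ✓
{lock, valve}: 2 true → even ✓
{armed, cold, open}: 0 true → even ✓
{lock, open}: 1 true → odd ✓
{armed, hot, open}: 1 true → odd ✓
{armed, lock}: 1 true → odd ✓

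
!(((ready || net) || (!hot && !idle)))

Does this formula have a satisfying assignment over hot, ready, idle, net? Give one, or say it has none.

hot = False, ready = False, idle = True, net = False

  !(((ready || net) || (!hot && !idle))) = True
    (ready || net) || (!hot && !idle) = False
      ready || net = False
      !hot && !idle = False
        !hot = True
        !idle = False
The formula evaluates to True.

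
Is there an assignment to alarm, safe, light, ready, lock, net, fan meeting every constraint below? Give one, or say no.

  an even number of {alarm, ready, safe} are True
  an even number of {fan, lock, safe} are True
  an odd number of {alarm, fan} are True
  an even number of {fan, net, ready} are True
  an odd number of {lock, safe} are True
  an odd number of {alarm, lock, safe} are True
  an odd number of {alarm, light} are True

alarm=F, safe=F, light=T, ready=F, lock=T, net=T, fan=T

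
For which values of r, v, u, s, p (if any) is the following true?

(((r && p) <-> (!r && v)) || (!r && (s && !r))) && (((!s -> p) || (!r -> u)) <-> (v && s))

r = False, v = True, u = True, s = True, p = False

  ((r && p) <-> (!r && v)) || (!r && (s && !r)) = True
    (r && p) <-> (!r && v) = False
      r && p = False
      !r && v = True
        !r = True
    !r && (s && !r) = True
      !r = True
      s && !r = True
        !r = True
  ((!s -> p) || (!r -> u)) <-> (v && s) = True
    (!s -> p) || (!r -> u) = True
      !s -> p = True
        !s = False
      !r -> u = True
        !r = True
    v && s = True
Both conjuncts True, so the formula holds.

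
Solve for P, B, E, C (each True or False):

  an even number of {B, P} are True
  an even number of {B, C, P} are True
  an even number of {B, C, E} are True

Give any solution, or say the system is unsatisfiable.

P=F, B=F, E=F, C=F

{B, P}: 0 true → even ✓
{B, C, P}: 0 true → even ✓
{B, C, E}: 0 true → even ✓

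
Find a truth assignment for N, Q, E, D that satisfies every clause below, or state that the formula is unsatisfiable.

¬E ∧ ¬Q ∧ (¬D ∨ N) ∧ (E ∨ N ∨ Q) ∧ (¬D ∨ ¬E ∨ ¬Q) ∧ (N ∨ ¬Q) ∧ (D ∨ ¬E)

N: True; Q: False; E: False; D: True

Unit clause (¬E) forces E = False.
Unit clause (¬Q) forces Q = False.
In (E ∨ N ∨ Q) only N is left, so N = True.
Set D = True.
Check each clause:
  (¬E): ¬E holds.
  (¬Q): ¬Q holds.
  (¬D ∨ N): N holds.
  (E ∨ N ∨ Q): N holds.
  (¬D ∨ ¬E ∨ ¬Q): ¬E holds.
  (N ∨ ¬Q): N holds.
  (D ∨ ¬E): D holds.
All clauses satisfied.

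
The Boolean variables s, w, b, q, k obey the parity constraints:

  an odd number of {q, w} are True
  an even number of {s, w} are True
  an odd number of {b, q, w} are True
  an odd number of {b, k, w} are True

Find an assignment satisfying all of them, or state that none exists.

s = False, w = False, b = False, q = True, k = True

{q, w}: 1 true → odd ✓
{s, w}: 0 true → even ✓
{b, q, w}: 1 true → odd ✓
{b, k, w}: 1 true → odd ✓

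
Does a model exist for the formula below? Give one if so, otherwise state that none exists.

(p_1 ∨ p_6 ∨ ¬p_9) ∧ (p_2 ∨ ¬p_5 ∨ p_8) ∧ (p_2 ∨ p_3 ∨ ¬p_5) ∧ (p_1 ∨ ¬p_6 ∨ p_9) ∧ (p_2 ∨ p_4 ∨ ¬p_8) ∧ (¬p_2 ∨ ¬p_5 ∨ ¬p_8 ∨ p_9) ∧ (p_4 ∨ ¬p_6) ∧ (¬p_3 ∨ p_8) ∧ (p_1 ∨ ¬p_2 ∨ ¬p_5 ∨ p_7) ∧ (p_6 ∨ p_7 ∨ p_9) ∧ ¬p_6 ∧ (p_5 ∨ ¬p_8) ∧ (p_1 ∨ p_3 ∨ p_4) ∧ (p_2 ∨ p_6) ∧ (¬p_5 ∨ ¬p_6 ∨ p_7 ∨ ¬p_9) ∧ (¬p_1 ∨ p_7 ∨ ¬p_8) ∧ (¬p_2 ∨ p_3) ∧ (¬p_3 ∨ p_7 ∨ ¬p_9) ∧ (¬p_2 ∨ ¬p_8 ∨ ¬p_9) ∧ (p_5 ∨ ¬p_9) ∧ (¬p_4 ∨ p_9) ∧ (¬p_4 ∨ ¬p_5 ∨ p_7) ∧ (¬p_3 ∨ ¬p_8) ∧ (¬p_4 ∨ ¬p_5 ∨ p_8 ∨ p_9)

Unsatisfiable — no assignment works.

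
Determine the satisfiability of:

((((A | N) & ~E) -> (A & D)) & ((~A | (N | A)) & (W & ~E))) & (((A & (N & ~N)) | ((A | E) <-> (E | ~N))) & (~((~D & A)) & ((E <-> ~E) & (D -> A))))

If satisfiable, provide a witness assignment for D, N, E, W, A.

The conjunct E <-> ~E is unsatisfiable on its own:
  E=F: evaluates to False.
  E=T: evaluates to False.
So the whole conjunction is unsatisfiable.

UNSATISFIABLE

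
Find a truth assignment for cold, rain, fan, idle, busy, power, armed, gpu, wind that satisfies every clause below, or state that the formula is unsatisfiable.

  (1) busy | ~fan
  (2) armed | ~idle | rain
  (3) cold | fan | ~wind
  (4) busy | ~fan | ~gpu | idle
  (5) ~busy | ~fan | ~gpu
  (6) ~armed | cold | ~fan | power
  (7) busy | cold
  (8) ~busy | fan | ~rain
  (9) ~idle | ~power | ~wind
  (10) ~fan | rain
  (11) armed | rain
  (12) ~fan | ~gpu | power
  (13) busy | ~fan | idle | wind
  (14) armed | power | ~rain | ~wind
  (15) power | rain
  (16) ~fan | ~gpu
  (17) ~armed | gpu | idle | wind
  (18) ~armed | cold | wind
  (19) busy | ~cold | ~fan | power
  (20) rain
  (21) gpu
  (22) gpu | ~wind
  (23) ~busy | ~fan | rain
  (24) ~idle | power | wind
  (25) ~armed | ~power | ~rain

Unit clause (rain) forces rain = True.
Unit clause (gpu) forces gpu = True.
In (~fan | ~gpu) only ~fan is left, so fan = False.
In (~busy | fan | ~rain) only ~busy is left, so busy = False.
In (busy | cold) only cold is left, so cold = True.
Set idle = False.
Set power = False.
Set armed = True.
Set wind = False.
All clauses satisfied.

cold: True, rain: True, fan: False, idle: False, busy: False, power: False, armed: True, gpu: True, wind: False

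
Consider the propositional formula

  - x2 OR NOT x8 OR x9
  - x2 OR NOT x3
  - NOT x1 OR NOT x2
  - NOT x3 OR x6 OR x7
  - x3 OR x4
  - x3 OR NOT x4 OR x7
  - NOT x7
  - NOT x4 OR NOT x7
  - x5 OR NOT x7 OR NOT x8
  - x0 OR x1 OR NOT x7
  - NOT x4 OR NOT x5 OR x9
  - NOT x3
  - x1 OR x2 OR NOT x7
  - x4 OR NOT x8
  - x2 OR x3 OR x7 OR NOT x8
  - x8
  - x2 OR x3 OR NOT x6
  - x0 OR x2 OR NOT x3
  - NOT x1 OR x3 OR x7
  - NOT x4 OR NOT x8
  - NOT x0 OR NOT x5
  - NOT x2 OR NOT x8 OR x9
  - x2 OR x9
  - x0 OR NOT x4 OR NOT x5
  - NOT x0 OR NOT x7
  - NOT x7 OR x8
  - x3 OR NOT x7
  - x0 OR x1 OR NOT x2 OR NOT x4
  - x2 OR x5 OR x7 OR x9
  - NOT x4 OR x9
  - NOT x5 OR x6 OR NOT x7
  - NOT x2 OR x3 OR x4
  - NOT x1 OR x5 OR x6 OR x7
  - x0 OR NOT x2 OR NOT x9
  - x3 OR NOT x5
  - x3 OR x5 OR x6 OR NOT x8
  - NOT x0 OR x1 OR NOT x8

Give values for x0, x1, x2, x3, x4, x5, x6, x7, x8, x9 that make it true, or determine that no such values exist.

Case x3 = True:
  Clause (NOT x3) is falsified — contradiction.
Case x3 = False:
  (x3 OR x4) forces x4 = True.
  (x3 OR NOT x4 OR x7) forces x7 = True.
  Clause (NOT x7) is falsified — contradiction.
Both cases fail, so the formula is unsatisfiable.

The formula is unsatisfiable.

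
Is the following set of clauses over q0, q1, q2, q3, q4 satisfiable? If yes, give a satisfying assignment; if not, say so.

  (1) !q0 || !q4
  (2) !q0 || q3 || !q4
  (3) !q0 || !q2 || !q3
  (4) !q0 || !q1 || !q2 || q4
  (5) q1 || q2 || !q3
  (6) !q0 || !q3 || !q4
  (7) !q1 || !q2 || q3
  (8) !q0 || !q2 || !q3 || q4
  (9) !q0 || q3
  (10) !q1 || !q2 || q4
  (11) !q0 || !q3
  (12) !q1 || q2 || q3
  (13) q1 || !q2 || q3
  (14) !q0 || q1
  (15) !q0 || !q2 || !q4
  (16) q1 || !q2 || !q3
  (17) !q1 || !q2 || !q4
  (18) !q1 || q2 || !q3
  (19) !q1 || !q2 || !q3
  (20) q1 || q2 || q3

Unsatisfiable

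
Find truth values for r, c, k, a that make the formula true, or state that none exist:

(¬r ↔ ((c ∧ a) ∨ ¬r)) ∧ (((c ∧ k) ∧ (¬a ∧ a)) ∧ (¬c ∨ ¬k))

No satisfying assignment exists.

Case a = True: the conjunct ¬a is False.
Case a = False: the conjunct a is False.
Both cases fail — unsatisfiable.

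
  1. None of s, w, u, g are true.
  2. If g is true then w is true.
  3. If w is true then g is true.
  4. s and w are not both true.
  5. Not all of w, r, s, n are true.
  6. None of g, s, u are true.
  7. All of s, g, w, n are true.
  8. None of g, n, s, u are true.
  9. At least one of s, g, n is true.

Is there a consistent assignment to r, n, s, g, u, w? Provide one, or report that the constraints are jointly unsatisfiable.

Unsatisfiable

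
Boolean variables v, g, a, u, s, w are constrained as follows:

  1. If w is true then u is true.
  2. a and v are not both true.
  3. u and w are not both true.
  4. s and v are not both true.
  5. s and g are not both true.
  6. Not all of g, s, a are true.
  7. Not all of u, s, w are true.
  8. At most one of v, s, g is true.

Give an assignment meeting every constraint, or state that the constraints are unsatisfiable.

v: False; g: True; a: True; u: False; s: False; w: False

  (1) w=F ⇒ u: vacuous ✓
  (2) a=T, v=F — not both ✓
  (3) u=F, w=F — not both ✓
  (4) s=F, v=F — not both ✓
  (5) s=F, g=T — not both ✓
  (6) {g, s, a}: 2/3 true — not all ✓
  (7) {u, s, w}: 0/3 true — not all ✓
  (8) {v, s, g}: 1 true — at most one ✓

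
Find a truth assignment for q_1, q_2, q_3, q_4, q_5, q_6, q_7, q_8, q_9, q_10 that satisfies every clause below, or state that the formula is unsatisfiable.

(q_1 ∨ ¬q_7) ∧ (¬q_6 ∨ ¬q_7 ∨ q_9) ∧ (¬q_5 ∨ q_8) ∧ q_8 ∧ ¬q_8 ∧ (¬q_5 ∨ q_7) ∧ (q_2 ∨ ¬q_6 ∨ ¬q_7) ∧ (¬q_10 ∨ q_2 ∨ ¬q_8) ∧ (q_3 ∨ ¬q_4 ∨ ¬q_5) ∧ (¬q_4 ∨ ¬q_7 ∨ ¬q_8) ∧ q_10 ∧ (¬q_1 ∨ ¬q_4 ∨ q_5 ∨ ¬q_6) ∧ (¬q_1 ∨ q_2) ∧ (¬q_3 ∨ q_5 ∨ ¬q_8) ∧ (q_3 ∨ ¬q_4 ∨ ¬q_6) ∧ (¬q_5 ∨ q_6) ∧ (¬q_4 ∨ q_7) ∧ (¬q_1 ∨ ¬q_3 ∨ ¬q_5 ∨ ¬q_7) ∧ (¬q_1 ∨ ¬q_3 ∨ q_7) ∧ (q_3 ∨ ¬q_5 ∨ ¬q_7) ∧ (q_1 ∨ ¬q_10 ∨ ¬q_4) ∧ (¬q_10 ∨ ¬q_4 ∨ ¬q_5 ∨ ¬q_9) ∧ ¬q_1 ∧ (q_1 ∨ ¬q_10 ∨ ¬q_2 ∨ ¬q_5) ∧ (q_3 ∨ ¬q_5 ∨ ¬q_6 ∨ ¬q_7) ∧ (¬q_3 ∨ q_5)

Case q_8 = True:
  Clause (¬q_8) is falsified — contradiction.
Case q_8 = False:
  Clause (q_8) is falsified — contradiction.
Both cases fail, so the formula is unsatisfiable.

No satisfying assignment exists.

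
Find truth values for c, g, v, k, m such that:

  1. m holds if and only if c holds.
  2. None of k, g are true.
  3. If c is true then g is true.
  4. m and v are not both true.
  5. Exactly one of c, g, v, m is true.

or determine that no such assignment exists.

c = False, g = False, v = True, k = False, m = False

  (1) m=F, c=F — same ✓
  (2) {k, g}: 0 true — none ✓
  (3) c=F ⇒ g: vacuous ✓
  (4) m=F, v=T — not both ✓
  (5) {c, g, v, m}: 1 true — exactly one ✓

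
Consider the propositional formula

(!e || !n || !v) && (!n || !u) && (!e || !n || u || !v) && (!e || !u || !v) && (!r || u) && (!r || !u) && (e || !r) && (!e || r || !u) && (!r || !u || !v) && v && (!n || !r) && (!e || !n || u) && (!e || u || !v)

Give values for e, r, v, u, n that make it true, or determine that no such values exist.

Unit clause (v) forces v = True.
Set e = False.
  then (e || !r) forces r = False.
Set u = False.
Set n = True.
All clauses satisfied.

e = False, r = False, v = True, u = False, n = True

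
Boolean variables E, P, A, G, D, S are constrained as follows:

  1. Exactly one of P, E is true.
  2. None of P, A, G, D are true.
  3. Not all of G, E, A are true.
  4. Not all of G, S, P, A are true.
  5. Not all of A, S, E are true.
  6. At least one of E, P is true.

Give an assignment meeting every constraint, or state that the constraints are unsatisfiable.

E=T, P=F, A=F, G=F, D=F, S=T

  (1) {P, E}: 1 true — exactly one ✓
  (2) {P, A, G, D}: 0 true — none ✓
  (3) {G, E, A}: 1/3 true — not all ✓
  (4) {G, S, P, A}: 1/4 true — not all ✓
  (5) {A, S, E}: 2/3 true — not all ✓
  (6) {E, P}: 1 true — at least one ✓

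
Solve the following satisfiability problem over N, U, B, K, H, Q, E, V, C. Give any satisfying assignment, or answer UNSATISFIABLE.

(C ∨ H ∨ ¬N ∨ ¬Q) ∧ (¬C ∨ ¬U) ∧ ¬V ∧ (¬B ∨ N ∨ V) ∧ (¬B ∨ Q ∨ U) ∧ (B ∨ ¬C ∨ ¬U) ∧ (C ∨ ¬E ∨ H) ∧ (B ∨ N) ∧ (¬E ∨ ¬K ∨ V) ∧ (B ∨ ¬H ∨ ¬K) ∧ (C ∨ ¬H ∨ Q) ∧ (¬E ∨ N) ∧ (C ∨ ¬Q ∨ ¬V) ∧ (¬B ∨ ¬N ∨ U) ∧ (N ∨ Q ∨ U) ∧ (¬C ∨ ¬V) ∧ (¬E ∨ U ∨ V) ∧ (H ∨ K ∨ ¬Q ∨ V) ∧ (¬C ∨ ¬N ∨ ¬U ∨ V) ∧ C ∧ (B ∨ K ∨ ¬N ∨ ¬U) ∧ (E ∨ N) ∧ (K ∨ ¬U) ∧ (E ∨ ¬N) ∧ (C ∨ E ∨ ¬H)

UNSATISFIABLE

Case V = True:
  Clause (¬V) is falsified — contradiction.
Case V = False:
  (C) forces C = True.
  (¬C ∨ ¬U) forces U = False.
  (¬E ∨ U ∨ V) forces E = False.
  (E ∨ N) forces N = True.
  Clause (E ∨ ¬N) is falsified — contradiction.
Both cases fail, so the formula is unsatisfiable.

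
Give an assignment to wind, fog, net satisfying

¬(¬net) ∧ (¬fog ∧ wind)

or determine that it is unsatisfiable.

wind=T; fog=F; net=T

  ¬(¬net) = True
    ¬net = False
  ¬fog ∧ wind = True
    ¬fog = True
Both conjuncts True, so the formula holds.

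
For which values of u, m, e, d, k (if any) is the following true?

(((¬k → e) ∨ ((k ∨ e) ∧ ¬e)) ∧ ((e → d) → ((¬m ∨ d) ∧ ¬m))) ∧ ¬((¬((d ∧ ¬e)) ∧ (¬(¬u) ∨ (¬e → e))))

u: True; m: False; e: False; d: True; k: True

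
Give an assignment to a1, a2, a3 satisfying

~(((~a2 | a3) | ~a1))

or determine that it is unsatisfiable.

a1 = True, a2 = True, a3 = False

  ~(((~a2 | a3) | ~a1)) = True
    (~a2 | a3) | ~a1 = False
      ~a2 | a3 = False
        ~a2 = False
      ~a1 = False
The formula evaluates to True.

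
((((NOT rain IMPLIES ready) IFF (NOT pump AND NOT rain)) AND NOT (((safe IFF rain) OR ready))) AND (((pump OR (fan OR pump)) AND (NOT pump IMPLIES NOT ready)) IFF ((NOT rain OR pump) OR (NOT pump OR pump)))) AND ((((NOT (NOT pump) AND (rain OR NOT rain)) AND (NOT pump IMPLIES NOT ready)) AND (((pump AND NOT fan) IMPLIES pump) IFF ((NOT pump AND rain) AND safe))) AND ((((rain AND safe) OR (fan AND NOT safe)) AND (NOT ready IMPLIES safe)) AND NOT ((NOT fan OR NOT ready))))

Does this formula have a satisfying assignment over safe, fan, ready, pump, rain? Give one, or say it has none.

Case ready = True: the conjunct NOT (((safe IFF rain) OR ready)) becomes NOT (((safe IFF rain) OR True)) = False.
Case ready = False: the conjunct NOT ((NOT fan OR NOT ready)) becomes NOT ((NOT fan OR True)) = False.
Both cases fail — unsatisfiable.

Unsatisfiable — no assignment works.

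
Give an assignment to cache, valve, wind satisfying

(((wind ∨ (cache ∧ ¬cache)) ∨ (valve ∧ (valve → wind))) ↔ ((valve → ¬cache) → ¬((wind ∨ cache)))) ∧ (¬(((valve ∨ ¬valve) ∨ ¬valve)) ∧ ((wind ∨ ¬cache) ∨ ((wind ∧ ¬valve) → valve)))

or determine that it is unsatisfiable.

The conjunct ¬(((valve ∨ ¬valve) ∨ ¬valve)) is unsatisfiable on its own:
  valve=F: evaluates to False.
  valve=T: evaluates to False.
So the whole conjunction is unsatisfiable.

No satisfying assignment exists.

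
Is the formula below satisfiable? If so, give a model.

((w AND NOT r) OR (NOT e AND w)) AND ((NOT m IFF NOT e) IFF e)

e = False; r = False; w = True; m = True

  (w AND NOT r) OR (NOT e AND w) = True
    w AND NOT r = True
      NOT r = True
    NOT e AND w = True
      NOT e = True
  (NOT m IFF NOT e) IFF e = True
    NOT m IFF NOT e = False
      NOT m = False
      NOT e = True
Both conjuncts True, so the formula holds.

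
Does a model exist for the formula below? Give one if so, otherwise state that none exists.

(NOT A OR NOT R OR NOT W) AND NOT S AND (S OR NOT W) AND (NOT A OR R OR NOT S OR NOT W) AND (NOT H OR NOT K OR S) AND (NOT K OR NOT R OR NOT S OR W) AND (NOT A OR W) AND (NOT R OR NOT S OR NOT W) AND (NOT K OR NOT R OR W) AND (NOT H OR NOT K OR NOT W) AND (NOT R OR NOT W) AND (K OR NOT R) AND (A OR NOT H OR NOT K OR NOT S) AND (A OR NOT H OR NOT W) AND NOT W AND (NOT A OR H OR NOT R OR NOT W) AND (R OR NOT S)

S = False, R = False, H = True, K = False, A = False, W = False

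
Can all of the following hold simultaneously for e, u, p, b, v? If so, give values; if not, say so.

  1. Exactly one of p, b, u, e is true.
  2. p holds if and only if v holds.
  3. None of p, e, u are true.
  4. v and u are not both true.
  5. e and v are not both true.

e = False, u = False, p = False, b = True, v = False

  (1) {p, b, u, e}: 1 true — exactly one ✓
  (2) p=F, v=F — same ✓
  (3) {p, e, u}: 0 true — none ✓
  (4) v=F, u=F — not both ✓
  (5) e=F, v=F — not both ✓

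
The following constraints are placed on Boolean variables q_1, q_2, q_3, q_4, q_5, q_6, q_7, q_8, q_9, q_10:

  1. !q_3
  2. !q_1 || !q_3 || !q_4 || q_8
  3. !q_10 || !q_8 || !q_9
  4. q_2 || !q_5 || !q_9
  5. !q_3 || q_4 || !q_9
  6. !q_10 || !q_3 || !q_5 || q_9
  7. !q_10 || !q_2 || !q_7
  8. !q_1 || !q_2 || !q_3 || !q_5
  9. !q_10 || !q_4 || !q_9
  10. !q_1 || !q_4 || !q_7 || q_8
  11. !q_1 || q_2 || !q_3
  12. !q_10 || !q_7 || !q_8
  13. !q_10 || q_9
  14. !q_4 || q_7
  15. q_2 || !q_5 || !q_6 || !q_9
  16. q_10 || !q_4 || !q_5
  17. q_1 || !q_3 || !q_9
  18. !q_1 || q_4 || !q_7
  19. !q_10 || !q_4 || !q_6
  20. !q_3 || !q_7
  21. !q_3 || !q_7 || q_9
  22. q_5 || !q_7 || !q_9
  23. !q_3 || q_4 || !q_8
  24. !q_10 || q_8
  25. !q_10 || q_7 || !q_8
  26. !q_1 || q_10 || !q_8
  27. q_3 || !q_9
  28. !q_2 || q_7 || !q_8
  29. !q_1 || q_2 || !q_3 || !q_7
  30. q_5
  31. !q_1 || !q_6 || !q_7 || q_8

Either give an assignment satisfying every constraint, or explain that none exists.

Unit clause (!q_3) forces q_3 = False.
In (q_3 || !q_9) only !q_9 is left, so q_9 = False.
Unit clause (q_5) forces q_5 = True.
In (!q_10 || q_9) only !q_10 is left, so q_10 = False.
In (q_10 || !q_4 || !q_5) only !q_4 is left, so q_4 = False.
Set q_1 = False.
Set q_2 = True.
Set q_6 = True.
Set q_7 = False.
  then (!q_2 || q_7 || !q_8) forces q_8 = False.
All clauses satisfied.

q_1 = False; q_2 = True; q_3 = False; q_4 = False; q_5 = True; q_6 = True; q_7 = False; q_8 = False; q_9 = False; q_10 = False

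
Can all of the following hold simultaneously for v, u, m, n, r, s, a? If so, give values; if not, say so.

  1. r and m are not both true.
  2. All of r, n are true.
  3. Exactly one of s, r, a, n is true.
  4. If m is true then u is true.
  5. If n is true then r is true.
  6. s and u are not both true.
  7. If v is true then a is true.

Case n = True:
  (2) forces r = True.
  Constraint (3) is violated (r=T, n=T) — contradiction.
Case n = False:
  Constraint (2) is violated (n=F) — contradiction.
Both cases fail — unsatisfiable.

Unsatisfiable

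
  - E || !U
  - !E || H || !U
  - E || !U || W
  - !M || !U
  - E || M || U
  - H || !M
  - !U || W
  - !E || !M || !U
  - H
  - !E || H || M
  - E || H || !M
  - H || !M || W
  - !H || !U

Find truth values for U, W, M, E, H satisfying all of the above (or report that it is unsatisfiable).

U=F, W=T, M=T, E=T, H=T

Unit clause (H) forces H = True.
In (!H || !U) only !U is left, so U = False.
Set W = True.
Set M = True.
Set E = True.
All clauses satisfied.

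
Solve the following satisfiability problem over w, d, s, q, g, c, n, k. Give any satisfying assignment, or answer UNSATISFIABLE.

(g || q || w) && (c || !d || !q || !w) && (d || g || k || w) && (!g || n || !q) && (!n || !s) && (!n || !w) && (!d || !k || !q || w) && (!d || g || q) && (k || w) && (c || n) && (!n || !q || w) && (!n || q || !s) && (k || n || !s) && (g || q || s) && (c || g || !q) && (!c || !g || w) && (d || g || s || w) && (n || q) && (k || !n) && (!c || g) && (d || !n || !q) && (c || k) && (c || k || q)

Set w = False.
  then (k || w) forces k = True.
Set d = True.
  then (!d || !k || !q || w) forces q = False.
  then (!d || g || q) forces g = True.
  then (!c || !g || w) forces c = False.
  then (n || q) forces n = True.
  then (!n || !s) forces s = False.
All clauses satisfied.

w = False, d = True, s = False, q = False, g = True, c = False, n = True, k = True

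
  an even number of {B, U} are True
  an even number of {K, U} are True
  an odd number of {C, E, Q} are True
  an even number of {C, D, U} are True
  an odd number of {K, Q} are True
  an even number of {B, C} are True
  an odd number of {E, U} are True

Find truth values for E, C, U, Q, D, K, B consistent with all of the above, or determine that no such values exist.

E = False, C = True, U = True, Q = False, D = False, K = True, B = True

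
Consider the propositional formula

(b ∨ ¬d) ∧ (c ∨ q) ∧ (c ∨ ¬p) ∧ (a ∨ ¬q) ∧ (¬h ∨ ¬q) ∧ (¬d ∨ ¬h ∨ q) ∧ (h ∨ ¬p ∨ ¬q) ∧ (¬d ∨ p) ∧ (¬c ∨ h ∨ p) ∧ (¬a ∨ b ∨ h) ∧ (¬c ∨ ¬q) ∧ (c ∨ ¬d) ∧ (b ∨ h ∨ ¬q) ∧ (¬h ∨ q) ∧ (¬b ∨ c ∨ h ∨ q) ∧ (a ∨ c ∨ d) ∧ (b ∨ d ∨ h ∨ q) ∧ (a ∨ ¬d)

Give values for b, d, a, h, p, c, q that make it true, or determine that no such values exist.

b: True, d: False, a: True, h: False, p: True, c: True, q: False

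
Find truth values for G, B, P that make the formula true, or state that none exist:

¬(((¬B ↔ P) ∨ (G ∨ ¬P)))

G = False; B = True; P = True

  ¬(((¬B ↔ P) ∨ (G ∨ ¬P))) = True
    (¬B ↔ P) ∨ (G ∨ ¬P) = False
      ¬B ↔ P = False
        ¬B = False
      G ∨ ¬P = False
        ¬P = False
The formula evaluates to True.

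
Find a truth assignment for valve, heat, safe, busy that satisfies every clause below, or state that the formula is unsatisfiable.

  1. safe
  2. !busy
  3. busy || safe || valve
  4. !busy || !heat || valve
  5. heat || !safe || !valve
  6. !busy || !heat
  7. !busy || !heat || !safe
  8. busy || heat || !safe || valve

valve = True, heat = True, safe = True, busy = False

Unit clause (safe) forces safe = True.
Unit clause (!busy) forces busy = False.
Set valve = True.
  then (heat || !safe || !valve) forces heat = True.
All clauses satisfied.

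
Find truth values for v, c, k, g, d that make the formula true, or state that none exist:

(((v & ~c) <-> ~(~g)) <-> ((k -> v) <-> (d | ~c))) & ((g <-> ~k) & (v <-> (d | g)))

v = True, c = True, k = False, g = True, d = False

  ((v & ~c) <-> ~(~g)) <-> ((k -> v) <-> (d | ~c)) = True
    (v & ~c) <-> ~(~g) = False
      v & ~c = False
        ~c = False
      ~(~g) = True
        ~g = False
    (k -> v) <-> (d | ~c) = False
      k -> v = True
      d | ~c = False
        ~c = False
  (g <-> ~k) & (v <-> (d | g)) = True
    g <-> ~k = True
      ~k = True
    v <-> (d | g) = True
      d | g = True
Both conjuncts True, so the formula holds.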